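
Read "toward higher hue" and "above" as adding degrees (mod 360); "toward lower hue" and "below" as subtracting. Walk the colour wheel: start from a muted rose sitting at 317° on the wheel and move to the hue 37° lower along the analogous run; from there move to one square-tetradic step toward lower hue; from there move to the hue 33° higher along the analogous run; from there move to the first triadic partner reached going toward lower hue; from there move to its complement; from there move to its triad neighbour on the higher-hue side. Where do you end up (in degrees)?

43°

317 − 37 = 280°   (analog 37° ↓)
280 − 90 = 190°   (square ↓)
190 + 33 = 223°   (analog 33° ↑)
223 − 120 = 103°   (triadic ↓)
103 + 180 = 283°   (complement)
283 + 120 = 403 → 403 − 360 = 43°   (triadic ↑)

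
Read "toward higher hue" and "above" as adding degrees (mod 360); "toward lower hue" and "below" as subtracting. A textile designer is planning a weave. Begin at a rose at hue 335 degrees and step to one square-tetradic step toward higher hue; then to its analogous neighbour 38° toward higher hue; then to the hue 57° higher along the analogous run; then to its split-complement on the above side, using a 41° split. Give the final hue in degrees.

21°

square ↑ +90°: 335 + 90 = 425 → 425 − 360 = 65°
analog 38° ↑ +38°: 65 + 38 = 103°
analog 57° ↑ +57°: 103 + 57 = 160°
split-comp 41° ↑ +221°: 160 + 221 = 381 → 381 − 360 = 21°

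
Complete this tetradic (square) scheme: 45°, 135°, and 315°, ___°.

A square tetradic scheme places four hues every 90°.
The full set through 45° is {45°, 135°, 225°, 315°}.
Given {45°, 135°, 315°}, the missing hue is 225°.

225°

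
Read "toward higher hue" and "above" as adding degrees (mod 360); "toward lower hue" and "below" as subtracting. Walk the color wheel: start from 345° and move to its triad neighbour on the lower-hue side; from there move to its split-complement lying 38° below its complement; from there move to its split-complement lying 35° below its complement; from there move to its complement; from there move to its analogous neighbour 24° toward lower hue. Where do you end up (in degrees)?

−120° (triadic ↓): 345 − 120 = 225°
+142° (split-comp 38° ↓): 225 + 142 = 367 → 367 − 360 = 7°
+145° (split-comp 35° ↓): 7 + 145 = 152°
+180° (complement): 152 + 180 = 332°
−24° (analog 24° ↓): 332 − 24 = 308°

308°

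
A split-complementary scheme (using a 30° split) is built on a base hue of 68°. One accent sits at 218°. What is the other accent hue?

Split-complementary hues sit 30° either side of the complement.
Complement of the base 68°: 68 + 180 = 248°
The given accent 218° is 30° one side of 248°; the other accent sits 30° the other side: 248 + 30 = 278°

278°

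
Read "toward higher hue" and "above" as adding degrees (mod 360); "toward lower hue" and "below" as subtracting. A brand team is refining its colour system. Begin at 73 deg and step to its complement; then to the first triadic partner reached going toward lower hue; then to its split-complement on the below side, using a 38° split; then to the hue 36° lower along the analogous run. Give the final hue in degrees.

+180° (complement): 73 + 180 = 253°
−120° (triadic ↓): 253 − 120 = 133°
+142° (split-comp 38° ↓): 133 + 142 = 275°
−36° (analog 36° ↓): 275 − 36 = 239°

239°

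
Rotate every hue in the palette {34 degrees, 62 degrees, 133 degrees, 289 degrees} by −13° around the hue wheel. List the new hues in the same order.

21°, 49°, 120°, 276°

34 − 13 = 21°
62 − 13 = 49°
133 − 13 = 120°
289 − 13 = 276°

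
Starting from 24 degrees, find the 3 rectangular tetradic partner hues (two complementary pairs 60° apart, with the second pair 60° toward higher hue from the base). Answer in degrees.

A rectangular tetradic uses two complementary pairs 60° apart: offsets 0°, 60°, 180°, 240°.
24 + 60 = 84°
24 + 180 = 204°
24 + 240 = 264°

84°, 204°, 264°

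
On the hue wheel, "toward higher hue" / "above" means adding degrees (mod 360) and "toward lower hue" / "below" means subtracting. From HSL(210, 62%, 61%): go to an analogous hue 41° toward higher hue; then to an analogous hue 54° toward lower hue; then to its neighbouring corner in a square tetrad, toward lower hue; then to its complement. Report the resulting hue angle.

210 + 41 = 251°   (analog 41° ↑)
251 − 54 = 197°   (analog 54° ↓)
197 − 90 = 107°   (square ↓)
107 + 180 = 287°   (complement)

287°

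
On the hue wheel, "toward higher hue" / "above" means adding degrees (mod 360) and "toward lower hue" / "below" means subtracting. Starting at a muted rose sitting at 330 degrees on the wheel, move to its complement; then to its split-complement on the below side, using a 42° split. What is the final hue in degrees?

288°

complement +180°: 330 + 180 = 510 → 510 − 360 = 150°
split-comp 42° ↓ +138°: 150 + 138 = 288°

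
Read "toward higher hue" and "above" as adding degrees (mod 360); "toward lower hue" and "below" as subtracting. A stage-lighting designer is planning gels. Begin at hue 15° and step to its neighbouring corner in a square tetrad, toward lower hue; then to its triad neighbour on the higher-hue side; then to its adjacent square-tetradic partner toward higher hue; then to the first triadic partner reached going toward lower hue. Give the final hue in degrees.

square ↓ −90°: 15 − 90 = -75 → -75 + 360 = 285°
triadic ↑ +120°: 285 + 120 = 405 → 405 − 360 = 45°
square ↑ +90°: 45 + 90 = 135°
triadic ↓ −120°: 135 − 120 = 15°

15°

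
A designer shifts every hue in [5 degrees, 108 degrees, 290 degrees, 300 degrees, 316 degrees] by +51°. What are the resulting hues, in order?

56°, 159°, 341°, 351°, 7°

5 + 51 = 56°
108 + 51 = 159°
290 + 51 = 341°
300 + 51 = 351°
316 + 51 = 367 → 367 − 360 = 7°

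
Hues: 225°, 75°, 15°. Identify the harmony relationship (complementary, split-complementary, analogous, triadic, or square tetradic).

Sort the hues: 15°, 75°, 225°.
Successive gaps around the wheel: 60°, 150°, 150°.
Two 150° gaps and one 60° gap — a base hue opposite a pair of accents 30° either side of its complement — is the split-complementary pattern.

split-complementary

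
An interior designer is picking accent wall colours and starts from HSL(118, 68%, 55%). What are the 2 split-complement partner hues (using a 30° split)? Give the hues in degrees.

268° and 328°

Split-complementary hues sit 30° either side of the complement.
Complement of 118°: 118 + 180 = 298°
298 − 30 = 268°
298 + 30 = 328°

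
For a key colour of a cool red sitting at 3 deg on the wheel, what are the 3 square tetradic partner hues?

A square tetradic scheme places four hues every 90°.
3 + 90 = 93°
3 + 180 = 183°
3 + 270 = 273°

93°, 183° and 273°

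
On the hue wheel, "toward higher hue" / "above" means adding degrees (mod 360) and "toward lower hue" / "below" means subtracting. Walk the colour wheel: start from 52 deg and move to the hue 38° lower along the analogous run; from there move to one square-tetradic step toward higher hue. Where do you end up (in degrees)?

104°

52 − 38 = 14°   (analog 38° ↓)
14 + 90 = 104°   (square ↑)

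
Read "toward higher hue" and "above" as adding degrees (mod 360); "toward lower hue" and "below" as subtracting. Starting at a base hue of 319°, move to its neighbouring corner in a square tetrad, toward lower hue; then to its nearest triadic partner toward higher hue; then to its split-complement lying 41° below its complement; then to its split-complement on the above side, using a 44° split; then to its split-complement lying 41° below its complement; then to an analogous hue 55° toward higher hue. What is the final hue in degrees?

186°

319 − 90 = 229°   (square ↓)
229 + 120 = 349°   (triadic ↑)
349 + 139 = 488 → 488 − 360 = 128°   (split-comp 41° ↓)
128 + 224 = 352°   (split-comp 44° ↑)
352 + 139 = 491 → 491 − 360 = 131°   (split-comp 41° ↓)
131 + 55 = 186°   (analog 55° ↑)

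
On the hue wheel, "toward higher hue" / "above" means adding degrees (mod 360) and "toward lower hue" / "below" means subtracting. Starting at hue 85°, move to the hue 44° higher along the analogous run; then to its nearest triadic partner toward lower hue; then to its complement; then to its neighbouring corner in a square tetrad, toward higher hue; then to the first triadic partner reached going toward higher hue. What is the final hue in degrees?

+44° (analog 44° ↑): 85 + 44 = 129°
−120° (triadic ↓): 129 − 120 = 9°
+180° (complement): 9 + 180 = 189°
+90° (square ↑): 189 + 90 = 279°
+120° (triadic ↑): 279 + 120 = 399 → 399 − 360 = 39°

39°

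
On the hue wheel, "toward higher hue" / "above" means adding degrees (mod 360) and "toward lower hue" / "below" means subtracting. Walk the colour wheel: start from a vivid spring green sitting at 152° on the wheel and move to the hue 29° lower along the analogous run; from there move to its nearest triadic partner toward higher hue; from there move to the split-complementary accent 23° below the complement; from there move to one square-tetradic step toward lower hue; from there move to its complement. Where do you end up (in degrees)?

130°

analog 29° ↓ −29°: 152 − 29 = 123°
triadic ↑ +120°: 123 + 120 = 243°
split-comp 23° ↓ +157°: 243 + 157 = 400 → 400 − 360 = 40°
square ↓ −90°: 40 − 90 = -50 → -50 + 360 = 310°
complement +180°: 310 + 180 = 490 → 490 − 360 = 130°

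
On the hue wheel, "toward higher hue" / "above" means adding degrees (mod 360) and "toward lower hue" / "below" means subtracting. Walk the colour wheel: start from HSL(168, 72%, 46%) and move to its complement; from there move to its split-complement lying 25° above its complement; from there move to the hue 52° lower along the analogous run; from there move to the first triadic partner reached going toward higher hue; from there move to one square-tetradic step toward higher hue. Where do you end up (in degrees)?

168 + 180 = 348°   (complement)
348 + 205 = 553 → 553 − 360 = 193°   (split-comp 25° ↑)
193 − 52 = 141°   (analog 52° ↓)
141 + 120 = 261°   (triadic ↑)
261 + 90 = 351°   (square ↑)

351°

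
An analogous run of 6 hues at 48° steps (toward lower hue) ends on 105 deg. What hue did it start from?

5 steps of 48° (toward lower hue) give a net shift of −240°.
Start = end − shift: 105 + 240 = 345°

345°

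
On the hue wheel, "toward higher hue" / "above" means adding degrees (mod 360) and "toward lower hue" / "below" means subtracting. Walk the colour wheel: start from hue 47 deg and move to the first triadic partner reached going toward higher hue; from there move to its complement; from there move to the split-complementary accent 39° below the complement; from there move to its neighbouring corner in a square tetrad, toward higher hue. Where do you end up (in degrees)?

triadic ↑ +120°: 47 + 120 = 167°
complement +180°: 167 + 180 = 347°
split-comp 39° ↓ +141°: 347 + 141 = 488 → 488 − 360 = 128°
square ↑ +90°: 128 + 90 = 218°

218°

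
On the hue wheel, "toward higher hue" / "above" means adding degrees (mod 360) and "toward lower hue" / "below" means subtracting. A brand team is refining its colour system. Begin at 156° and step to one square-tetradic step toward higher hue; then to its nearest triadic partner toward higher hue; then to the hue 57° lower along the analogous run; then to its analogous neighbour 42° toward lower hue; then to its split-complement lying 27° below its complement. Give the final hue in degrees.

60°

+90° (square ↑): 156 + 90 = 246°
+120° (triadic ↑): 246 + 120 = 366 → 366 − 360 = 6°
−57° (analog 57° ↓): 6 − 57 = -51 → -51 + 360 = 309°
−42° (analog 42° ↓): 309 − 42 = 267°
+153° (split-comp 27° ↓): 267 + 153 = 420 → 420 − 360 = 60°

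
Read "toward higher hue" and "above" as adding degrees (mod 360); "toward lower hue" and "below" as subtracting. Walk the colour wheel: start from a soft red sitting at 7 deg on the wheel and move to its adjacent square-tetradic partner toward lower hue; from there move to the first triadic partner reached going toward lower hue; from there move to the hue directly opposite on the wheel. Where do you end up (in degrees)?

337°

7 − 90 = -83 → -83 + 360 = 277°   (square ↓)
277 − 120 = 157°   (triadic ↓)
157 + 180 = 337°   (complement)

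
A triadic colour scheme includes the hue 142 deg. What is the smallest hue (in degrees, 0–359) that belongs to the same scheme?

22°

A triad places three hues 120° apart.
The full set through 142° is {22°, 142°, 262°}.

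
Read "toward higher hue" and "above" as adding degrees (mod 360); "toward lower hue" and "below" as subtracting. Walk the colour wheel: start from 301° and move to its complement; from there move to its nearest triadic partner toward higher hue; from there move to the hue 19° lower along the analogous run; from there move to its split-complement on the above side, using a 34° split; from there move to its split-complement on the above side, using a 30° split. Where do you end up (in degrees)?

286°

complement +180°: 301 + 180 = 481 → 481 − 360 = 121°
triadic ↑ +120°: 121 + 120 = 241°
analog 19° ↓ −19°: 241 − 19 = 222°
split-comp 34° ↑ +214°: 222 + 214 = 436 → 436 − 360 = 76°
split-comp 30° ↑ +210°: 76 + 210 = 286°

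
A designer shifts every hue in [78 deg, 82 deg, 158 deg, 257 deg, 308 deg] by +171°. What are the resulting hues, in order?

249°, 253°, 329°, 68°, 119°

78 + 171 = 249°
82 + 171 = 253°
158 + 171 = 329°
257 + 171 = 428 → 428 − 360 = 68°
308 + 171 = 479 → 479 − 360 = 119°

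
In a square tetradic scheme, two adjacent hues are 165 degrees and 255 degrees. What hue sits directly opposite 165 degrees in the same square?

345°

A square tetradic scheme places four hues 90° apart; opposite corners are 180° apart.
165 + 180 = 345°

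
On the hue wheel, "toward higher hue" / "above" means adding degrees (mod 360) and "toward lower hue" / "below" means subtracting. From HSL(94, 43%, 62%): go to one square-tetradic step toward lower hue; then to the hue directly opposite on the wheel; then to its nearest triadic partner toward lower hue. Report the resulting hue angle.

−90° (square ↓): 94 − 90 = 4°
+180° (complement): 4 + 180 = 184°
−120° (triadic ↓): 184 − 120 = 64°

64°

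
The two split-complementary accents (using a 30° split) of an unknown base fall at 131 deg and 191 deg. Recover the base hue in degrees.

341°

The accents sit 30° either side of the complement, so the complement is their short-arc midpoint on the wheel.
Short-arc midpoint of 131° and 191°: 161°.
Base is 180° from the complement: 161 − 180 = -19 → -19 + 360 = 341°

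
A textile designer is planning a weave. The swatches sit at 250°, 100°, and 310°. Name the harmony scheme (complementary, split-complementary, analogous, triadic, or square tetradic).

Sort the hues: 100°, 250°, 310°.
Successive gaps around the wheel: 150°, 60°, 150°.
Two 150° gaps and one 60° gap — a base hue opposite a pair of accents 30° either side of its complement — is the split-complementary pattern.

split-complementary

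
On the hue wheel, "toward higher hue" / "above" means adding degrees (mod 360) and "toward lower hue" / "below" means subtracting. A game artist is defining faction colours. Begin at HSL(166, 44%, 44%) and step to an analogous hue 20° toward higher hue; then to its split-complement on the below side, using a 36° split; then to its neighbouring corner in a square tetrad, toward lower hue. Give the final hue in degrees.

240°

+20° (analog 20° ↑): 166 + 20 = 186°
+144° (split-comp 36° ↓): 186 + 144 = 330°
−90° (square ↓): 330 − 90 = 240°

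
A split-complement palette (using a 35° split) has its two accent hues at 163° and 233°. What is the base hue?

18°

The accents sit 35° either side of the complement, so the complement is their short-arc midpoint on the wheel.
Short-arc midpoint of 163° and 233°: 198°.
Base is 180° from the complement: 198 − 180 = 18°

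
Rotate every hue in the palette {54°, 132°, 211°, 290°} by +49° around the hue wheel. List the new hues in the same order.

103°, 181°, 260°, 339°

54 + 49 = 103°
132 + 49 = 181°
211 + 49 = 260°
290 + 49 = 339°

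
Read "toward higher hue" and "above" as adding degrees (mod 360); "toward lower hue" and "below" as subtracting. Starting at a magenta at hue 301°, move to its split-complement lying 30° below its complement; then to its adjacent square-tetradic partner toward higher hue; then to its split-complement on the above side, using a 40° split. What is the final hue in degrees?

41°

+150° (split-comp 30° ↓): 301 + 150 = 451 → 451 − 360 = 91°
+90° (square ↑): 91 + 90 = 181°
+220° (split-comp 40° ↑): 181 + 220 = 401 → 401 − 360 = 41°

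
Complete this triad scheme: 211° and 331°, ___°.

A triad places three hues 120° apart.
The full set through 211° is {91°, 211°, 331°}.
Given {211°, 331°}, the missing hue is 91°.

91°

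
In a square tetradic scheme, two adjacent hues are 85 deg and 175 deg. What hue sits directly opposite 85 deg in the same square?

265°

A square tetradic scheme places four hues 90° apart; opposite corners are 180° apart.
85 + 180 = 265°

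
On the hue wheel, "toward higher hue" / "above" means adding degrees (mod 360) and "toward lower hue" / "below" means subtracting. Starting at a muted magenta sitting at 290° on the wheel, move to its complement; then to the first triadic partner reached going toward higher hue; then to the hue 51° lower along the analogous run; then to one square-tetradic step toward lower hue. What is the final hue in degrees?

89°

290 + 180 = 470 → 470 − 360 = 110°   (complement)
110 + 120 = 230°   (triadic ↑)
230 − 51 = 179°   (analog 51° ↓)
179 − 90 = 89°   (square ↓)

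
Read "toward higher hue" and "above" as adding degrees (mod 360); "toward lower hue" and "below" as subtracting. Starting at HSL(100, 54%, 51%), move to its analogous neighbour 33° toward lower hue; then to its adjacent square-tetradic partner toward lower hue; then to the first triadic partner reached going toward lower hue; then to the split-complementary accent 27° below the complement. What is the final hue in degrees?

−33° (analog 33° ↓): 100 − 33 = 67°
−90° (square ↓): 67 − 90 = -23 → -23 + 360 = 337°
−120° (triadic ↓): 337 − 120 = 217°
+153° (split-comp 27° ↓): 217 + 153 = 370 → 370 − 360 = 10°

10°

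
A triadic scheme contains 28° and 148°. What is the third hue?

A triad spaces three hues 120° apart.
The full set is {28°, 148°, 268°}.

268°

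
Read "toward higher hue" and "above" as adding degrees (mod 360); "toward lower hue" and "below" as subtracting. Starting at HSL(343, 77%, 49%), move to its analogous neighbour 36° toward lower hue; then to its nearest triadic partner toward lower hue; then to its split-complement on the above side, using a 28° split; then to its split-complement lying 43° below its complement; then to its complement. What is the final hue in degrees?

352°

analog 36° ↓ −36°: 343 − 36 = 307°
triadic ↓ −120°: 307 − 120 = 187°
split-comp 28° ↑ +208°: 187 + 208 = 395 → 395 − 360 = 35°
split-comp 43° ↓ +137°: 35 + 137 = 172°
complement +180°: 172 + 180 = 352°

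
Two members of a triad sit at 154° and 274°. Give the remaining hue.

34°

A triad spaces three hues 120° apart.
The full set is {34°, 154°, 274°}.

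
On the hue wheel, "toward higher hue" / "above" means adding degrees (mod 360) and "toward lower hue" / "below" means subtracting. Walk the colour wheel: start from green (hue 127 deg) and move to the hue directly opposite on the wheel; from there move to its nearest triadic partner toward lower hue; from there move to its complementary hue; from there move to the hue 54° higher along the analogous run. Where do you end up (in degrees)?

complement +180°: 127 + 180 = 307°
triadic ↓ −120°: 307 − 120 = 187°
complement +180°: 187 + 180 = 367 → 367 − 360 = 7°
analog 54° ↑ +54°: 7 + 54 = 61°

61°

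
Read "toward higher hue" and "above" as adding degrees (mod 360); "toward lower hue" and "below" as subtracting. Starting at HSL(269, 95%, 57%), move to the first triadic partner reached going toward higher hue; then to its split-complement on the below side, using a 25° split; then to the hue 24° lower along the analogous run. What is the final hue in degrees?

160°

+120° (triadic ↑): 269 + 120 = 389 → 389 − 360 = 29°
+155° (split-comp 25° ↓): 29 + 155 = 184°
−24° (analog 24° ↓): 184 − 24 = 160°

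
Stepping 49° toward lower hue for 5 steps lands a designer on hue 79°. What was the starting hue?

324°

5 steps of 49° (toward lower hue) give a net shift of −245°.
Start = end − shift: 79 + 245 = 324°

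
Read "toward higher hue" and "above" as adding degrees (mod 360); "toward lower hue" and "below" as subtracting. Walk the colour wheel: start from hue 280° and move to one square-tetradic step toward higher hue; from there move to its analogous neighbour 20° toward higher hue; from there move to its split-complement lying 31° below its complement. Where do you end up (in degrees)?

179°

square ↑ +90°: 280 + 90 = 370 → 370 − 360 = 10°
analog 20° ↑ +20°: 10 + 20 = 30°
split-comp 31° ↓ +149°: 30 + 149 = 179°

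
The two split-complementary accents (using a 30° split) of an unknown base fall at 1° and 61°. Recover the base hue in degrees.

211°

The accents sit 30° either side of the complement, so the complement is their short-arc midpoint on the wheel.
Short-arc midpoint of 1° and 61°: 31°.
Base is 180° from the complement: 31 − 180 = -149 → -149 + 360 = 211°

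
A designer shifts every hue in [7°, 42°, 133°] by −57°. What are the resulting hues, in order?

7 − 57 = -50 → -50 + 360 = 310°
42 − 57 = -15 → -15 + 360 = 345°
133 − 57 = 76°

310°, 345°, 76°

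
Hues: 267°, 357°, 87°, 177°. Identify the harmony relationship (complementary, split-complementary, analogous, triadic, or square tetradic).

Sort the hues: 87°, 177°, 267°, 357°.
Successive gaps around the wheel: 90°, 90°, 90°, 90°.
Four hues every 90° form a square tetradic scheme.

square tetradic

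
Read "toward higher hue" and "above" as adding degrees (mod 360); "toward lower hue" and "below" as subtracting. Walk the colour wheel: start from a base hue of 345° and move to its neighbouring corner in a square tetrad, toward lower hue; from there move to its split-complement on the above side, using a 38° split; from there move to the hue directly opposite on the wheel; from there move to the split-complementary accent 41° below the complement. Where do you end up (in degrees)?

72°

square ↓ −90°: 345 − 90 = 255°
split-comp 38° ↑ +218°: 255 + 218 = 473 → 473 − 360 = 113°
complement +180°: 113 + 180 = 293°
split-comp 41° ↓ +139°: 293 + 139 = 432 → 432 − 360 = 72°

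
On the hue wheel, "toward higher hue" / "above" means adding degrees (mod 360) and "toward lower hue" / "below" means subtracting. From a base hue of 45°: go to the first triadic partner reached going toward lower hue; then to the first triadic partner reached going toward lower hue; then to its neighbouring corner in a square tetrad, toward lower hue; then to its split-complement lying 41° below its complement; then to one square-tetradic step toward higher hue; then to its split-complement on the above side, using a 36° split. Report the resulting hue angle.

160°

45 − 120 = -75 → -75 + 360 = 285°   (triadic ↓)
285 − 120 = 165°   (triadic ↓)
165 − 90 = 75°   (square ↓)
75 + 139 = 214°   (split-comp 41° ↓)
214 + 90 = 304°   (square ↑)
304 + 216 = 520 → 520 − 360 = 160°   (split-comp 36° ↑)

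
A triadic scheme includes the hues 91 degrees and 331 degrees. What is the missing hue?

211°

A triad places three hues 120° apart.
The full set through 91° is {91°, 211°, 331°}.
Given {91°, 331°}, the missing hue is 211°.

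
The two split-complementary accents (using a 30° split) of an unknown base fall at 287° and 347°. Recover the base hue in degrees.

The accents sit 30° either side of the complement, so the complement is their short-arc midpoint on the wheel.
Short-arc midpoint of 287° and 347°: 317°.
Base is 180° from the complement: 317 − 180 = 137°

137°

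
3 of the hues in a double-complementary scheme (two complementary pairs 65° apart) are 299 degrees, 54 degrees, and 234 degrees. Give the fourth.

119°

A rectangular tetradic uses two complementary pairs 65° apart: offsets 0°, 65°, 180°, 245°.
Among {54°, 234°, 299°}, 54° and 234° are a 180° pair.
The remaining hue 299° needs its own complement: 299 + 180 = 479 → 479 − 360 = 119°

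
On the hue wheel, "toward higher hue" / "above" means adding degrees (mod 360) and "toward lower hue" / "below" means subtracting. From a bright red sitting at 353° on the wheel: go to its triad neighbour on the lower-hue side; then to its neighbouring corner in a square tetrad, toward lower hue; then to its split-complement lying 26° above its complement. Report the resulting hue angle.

349°

353 − 120 = 233°   (triadic ↓)
233 − 90 = 143°   (square ↓)
143 + 206 = 349°   (split-comp 26° ↑)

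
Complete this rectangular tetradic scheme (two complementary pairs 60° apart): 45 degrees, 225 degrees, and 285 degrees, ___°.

105°

A rectangular tetradic uses two complementary pairs 60° apart: offsets 0°, 60°, 180°, 240°.
Among {45°, 225°, 285°}, 45° and 225° are a 180° pair.
The remaining hue 285° needs its own complement: 285 + 180 = 465 → 465 − 360 = 105°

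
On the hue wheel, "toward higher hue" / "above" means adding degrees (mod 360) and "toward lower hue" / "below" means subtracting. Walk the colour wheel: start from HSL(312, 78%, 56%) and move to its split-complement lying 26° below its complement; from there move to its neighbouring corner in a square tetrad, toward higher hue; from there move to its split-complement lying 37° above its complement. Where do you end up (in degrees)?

53°

split-comp 26° ↓ +154°: 312 + 154 = 466 → 466 − 360 = 106°
square ↑ +90°: 106 + 90 = 196°
split-comp 37° ↑ +217°: 196 + 217 = 413 → 413 − 360 = 53°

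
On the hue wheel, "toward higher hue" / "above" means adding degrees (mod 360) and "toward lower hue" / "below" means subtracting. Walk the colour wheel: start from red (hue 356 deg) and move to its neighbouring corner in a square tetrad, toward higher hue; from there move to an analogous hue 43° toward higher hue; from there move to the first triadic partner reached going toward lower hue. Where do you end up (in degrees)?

9°

356 + 90 = 446 → 446 − 360 = 86°   (square ↑)
86 + 43 = 129°   (analog 43° ↑)
129 − 120 = 9°   (triadic ↓)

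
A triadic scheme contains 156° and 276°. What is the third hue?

36°

A triad spaces three hues 120° apart.
The full set is {36°, 156°, 276°}.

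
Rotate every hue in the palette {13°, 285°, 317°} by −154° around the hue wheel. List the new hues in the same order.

219°, 131°, 163°

13 − 154 = -141 → -141 + 360 = 219°
285 − 154 = 131°
317 − 154 = 163°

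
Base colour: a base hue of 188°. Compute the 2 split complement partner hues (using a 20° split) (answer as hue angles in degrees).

348° and 28°

Split-complementary hues sit 20° either side of the complement.
Complement of 188°: 188 + 180 = 368 → 368 − 360 = 8°
8 − 20 = -12 → -12 + 360 = 348°
8 + 20 = 28°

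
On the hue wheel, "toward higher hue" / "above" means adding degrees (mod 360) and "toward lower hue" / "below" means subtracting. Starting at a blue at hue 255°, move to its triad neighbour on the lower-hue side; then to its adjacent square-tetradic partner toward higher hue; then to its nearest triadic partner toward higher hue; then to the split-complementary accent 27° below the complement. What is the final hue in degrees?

138°

triadic ↓ −120°: 255 − 120 = 135°
square ↑ +90°: 135 + 90 = 225°
triadic ↑ +120°: 225 + 120 = 345°
split-comp 27° ↓ +153°: 345 + 153 = 498 → 498 − 360 = 138°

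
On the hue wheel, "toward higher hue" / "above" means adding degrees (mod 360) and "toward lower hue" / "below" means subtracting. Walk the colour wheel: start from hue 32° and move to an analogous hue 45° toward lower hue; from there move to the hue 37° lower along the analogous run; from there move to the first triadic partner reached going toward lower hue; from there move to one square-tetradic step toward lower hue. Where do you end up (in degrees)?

32 − 45 = -13 → -13 + 360 = 347°   (analog 45° ↓)
347 − 37 = 310°   (analog 37° ↓)
310 − 120 = 190°   (triadic ↓)
190 − 90 = 100°   (square ↓)

100°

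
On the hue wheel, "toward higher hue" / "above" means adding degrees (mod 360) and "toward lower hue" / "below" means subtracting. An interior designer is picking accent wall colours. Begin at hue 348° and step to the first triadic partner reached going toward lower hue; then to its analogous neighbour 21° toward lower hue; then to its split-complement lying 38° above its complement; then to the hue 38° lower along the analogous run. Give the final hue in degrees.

27°

348 − 120 = 228°   (triadic ↓)
228 − 21 = 207°   (analog 21° ↓)
207 + 218 = 425 → 425 − 360 = 65°   (split-comp 38° ↑)
65 − 38 = 27°   (analog 38° ↓)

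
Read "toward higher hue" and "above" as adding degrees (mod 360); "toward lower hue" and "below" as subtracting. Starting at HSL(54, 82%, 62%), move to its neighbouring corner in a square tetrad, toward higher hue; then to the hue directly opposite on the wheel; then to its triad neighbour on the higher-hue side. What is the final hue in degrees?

84°

54 + 90 = 144°   (square ↑)
144 + 180 = 324°   (complement)
324 + 120 = 444 → 444 − 360 = 84°   (triadic ↑)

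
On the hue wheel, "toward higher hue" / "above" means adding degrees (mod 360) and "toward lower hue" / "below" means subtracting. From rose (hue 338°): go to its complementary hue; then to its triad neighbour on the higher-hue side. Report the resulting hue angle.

338 + 180 = 518 → 518 − 360 = 158°   (complement)
158 + 120 = 278°   (triadic ↑)

278°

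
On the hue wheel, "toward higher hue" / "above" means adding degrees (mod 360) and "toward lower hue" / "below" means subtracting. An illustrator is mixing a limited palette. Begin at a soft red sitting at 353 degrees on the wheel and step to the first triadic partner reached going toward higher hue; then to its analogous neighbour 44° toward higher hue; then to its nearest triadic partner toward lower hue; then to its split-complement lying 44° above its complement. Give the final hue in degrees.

triadic ↑ +120°: 353 + 120 = 473 → 473 − 360 = 113°
analog 44° ↑ +44°: 113 + 44 = 157°
triadic ↓ −120°: 157 − 120 = 37°
split-comp 44° ↑ +224°: 37 + 224 = 261°

261°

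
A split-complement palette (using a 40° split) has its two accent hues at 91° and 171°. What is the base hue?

The accents sit 40° either side of the complement, so the complement is their short-arc midpoint on the wheel.
Short-arc midpoint of 91° and 171°: 131°.
Base is 180° from the complement: 131 − 180 = -49 → -49 + 360 = 311°

311°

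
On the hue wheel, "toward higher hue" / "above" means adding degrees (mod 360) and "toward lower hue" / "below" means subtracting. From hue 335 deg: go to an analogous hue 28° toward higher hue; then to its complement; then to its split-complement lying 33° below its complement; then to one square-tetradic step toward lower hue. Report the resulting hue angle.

+28° (analog 28° ↑): 335 + 28 = 363 → 363 − 360 = 3°
+180° (complement): 3 + 180 = 183°
+147° (split-comp 33° ↓): 183 + 147 = 330°
−90° (square ↓): 330 − 90 = 240°

240°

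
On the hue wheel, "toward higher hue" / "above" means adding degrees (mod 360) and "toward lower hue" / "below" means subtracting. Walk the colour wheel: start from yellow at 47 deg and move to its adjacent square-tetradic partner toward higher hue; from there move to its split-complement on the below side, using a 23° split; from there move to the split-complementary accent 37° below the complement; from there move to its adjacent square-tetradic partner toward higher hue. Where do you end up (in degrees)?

+90° (square ↑): 47 + 90 = 137°
+157° (split-comp 23° ↓): 137 + 157 = 294°
+143° (split-comp 37° ↓): 294 + 143 = 437 → 437 − 360 = 77°
+90° (square ↑): 77 + 90 = 167°

167°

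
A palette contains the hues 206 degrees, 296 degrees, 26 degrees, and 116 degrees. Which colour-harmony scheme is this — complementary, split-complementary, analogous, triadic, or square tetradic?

square tetradic

Sort the hues: 26°, 116°, 206°, 296°.
Successive gaps around the wheel: 90°, 90°, 90°, 90°.
Four hues every 90° form a square tetradic scheme.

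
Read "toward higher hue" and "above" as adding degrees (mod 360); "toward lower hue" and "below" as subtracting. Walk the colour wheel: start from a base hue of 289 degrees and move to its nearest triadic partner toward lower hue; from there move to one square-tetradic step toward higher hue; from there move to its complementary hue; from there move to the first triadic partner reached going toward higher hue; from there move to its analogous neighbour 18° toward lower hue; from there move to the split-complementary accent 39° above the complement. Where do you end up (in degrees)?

40°

triadic ↓ −120°: 289 − 120 = 169°
square ↑ +90°: 169 + 90 = 259°
complement +180°: 259 + 180 = 439 → 439 − 360 = 79°
triadic ↑ +120°: 79 + 120 = 199°
analog 18° ↓ −18°: 199 − 18 = 181°
split-comp 39° ↑ +219°: 181 + 219 = 400 → 400 − 360 = 40°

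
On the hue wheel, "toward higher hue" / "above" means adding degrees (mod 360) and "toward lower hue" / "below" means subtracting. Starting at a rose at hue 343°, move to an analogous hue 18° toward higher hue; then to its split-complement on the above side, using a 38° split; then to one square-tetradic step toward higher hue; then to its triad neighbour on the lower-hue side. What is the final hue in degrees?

343 + 18 = 361 → 361 − 360 = 1°   (analog 18° ↑)
1 + 218 = 219°   (split-comp 38° ↑)
219 + 90 = 309°   (square ↑)
309 − 120 = 189°   (triadic ↓)

189°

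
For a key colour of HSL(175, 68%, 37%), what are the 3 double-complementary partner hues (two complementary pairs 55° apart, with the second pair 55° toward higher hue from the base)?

230°, 355°, and 50°

A rectangular tetradic uses two complementary pairs 55° apart: offsets 0°, 55°, 180°, 235°.
175 + 55 = 230°
175 + 180 = 355°
175 + 235 = 410 → 410 − 360 = 50°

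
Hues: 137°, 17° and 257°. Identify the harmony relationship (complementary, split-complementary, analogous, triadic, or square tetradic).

Sort the hues: 17°, 137°, 257°.
Successive gaps around the wheel: 120°, 120°, 120°.
Three hues equally spaced 120° apart form a triad.

triadic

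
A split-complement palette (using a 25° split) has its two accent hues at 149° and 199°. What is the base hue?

354°

The accents sit 25° either side of the complement, so the complement is their short-arc midpoint on the wheel.
Short-arc midpoint of 149° and 199°: 174°.
Base is 180° from the complement: 174 − 180 = -6 → -6 + 360 = 354°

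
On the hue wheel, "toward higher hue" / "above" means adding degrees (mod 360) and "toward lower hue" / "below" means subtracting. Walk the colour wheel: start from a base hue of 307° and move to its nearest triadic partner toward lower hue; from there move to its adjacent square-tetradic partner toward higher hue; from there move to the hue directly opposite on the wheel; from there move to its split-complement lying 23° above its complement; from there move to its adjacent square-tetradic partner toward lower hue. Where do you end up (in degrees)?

210°

−120° (triadic ↓): 307 − 120 = 187°
+90° (square ↑): 187 + 90 = 277°
+180° (complement): 277 + 180 = 457 → 457 − 360 = 97°
+203° (split-comp 23° ↑): 97 + 203 = 300°
−90° (square ↓): 300 − 90 = 210°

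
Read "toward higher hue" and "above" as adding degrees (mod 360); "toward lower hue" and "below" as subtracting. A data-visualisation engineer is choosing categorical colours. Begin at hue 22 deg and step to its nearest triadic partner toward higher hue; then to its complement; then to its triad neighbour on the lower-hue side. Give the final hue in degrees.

+120° (triadic ↑): 22 + 120 = 142°
+180° (complement): 142 + 180 = 322°
−120° (triadic ↓): 322 − 120 = 202°

202°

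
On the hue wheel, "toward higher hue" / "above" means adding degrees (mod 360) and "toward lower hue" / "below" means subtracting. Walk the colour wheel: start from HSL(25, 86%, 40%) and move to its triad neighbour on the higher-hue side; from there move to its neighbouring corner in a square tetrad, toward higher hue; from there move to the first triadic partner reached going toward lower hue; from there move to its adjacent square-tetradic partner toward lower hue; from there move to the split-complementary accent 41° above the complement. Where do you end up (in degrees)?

246°

triadic ↑ +120°: 25 + 120 = 145°
square ↑ +90°: 145 + 90 = 235°
triadic ↓ −120°: 235 − 120 = 115°
square ↓ −90°: 115 − 90 = 25°
split-comp 41° ↑ +221°: 25 + 221 = 246°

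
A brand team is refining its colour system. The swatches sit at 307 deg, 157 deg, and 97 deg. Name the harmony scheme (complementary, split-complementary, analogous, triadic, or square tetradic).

split-complementary

Sort the hues: 97°, 157°, 307°.
Successive gaps around the wheel: 60°, 150°, 150°.
Two 150° gaps and one 60° gap — a base hue opposite a pair of accents 30° either side of its complement — is the split-complementary pattern.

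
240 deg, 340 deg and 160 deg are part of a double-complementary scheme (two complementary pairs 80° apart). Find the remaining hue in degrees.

60°

A rectangular tetradic uses two complementary pairs 80° apart: offsets 0°, 80°, 180°, 260°.
Among {160°, 240°, 340°}, 340° and 160° are a 180° pair.
The remaining hue 240° needs its own complement: 240 + 180 = 420 → 420 − 360 = 60°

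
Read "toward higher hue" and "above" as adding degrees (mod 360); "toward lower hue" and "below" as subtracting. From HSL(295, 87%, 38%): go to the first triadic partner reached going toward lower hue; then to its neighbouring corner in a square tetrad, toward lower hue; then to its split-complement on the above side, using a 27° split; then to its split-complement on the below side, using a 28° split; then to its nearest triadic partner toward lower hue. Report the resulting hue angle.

−120° (triadic ↓): 295 − 120 = 175°
−90° (square ↓): 175 − 90 = 85°
+207° (split-comp 27° ↑): 85 + 207 = 292°
+152° (split-comp 28° ↓): 292 + 152 = 444 → 444 − 360 = 84°
−120° (triadic ↓): 84 − 120 = -36 → -36 + 360 = 324°

324°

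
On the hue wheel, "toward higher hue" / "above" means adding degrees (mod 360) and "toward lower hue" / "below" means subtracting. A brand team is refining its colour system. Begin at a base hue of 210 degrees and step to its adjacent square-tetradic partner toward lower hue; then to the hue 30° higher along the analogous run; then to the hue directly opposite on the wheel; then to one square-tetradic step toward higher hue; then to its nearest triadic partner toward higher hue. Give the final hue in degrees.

180°

square ↓ −90°: 210 − 90 = 120°
analog 30° ↑ +30°: 120 + 30 = 150°
complement +180°: 150 + 180 = 330°
square ↑ +90°: 330 + 90 = 420 → 420 − 360 = 60°
triadic ↑ +120°: 60 + 120 = 180°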